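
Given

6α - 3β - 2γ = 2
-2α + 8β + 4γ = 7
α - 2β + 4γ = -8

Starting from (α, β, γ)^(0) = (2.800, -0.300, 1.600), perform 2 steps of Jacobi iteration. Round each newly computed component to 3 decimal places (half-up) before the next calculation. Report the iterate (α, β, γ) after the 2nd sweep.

Iteration 1:
  α = (2 - (-3)·-0.300 - (-2)·1.600) / (6) = 0.717
  β = (7 - (-2)·2.800 - (4)·1.600) / (8) = 0.775
  γ = (-8 - (1)·2.800 - (-2)·-0.300) / (4) = -2.850
Iteration 2:
  α = (2 - (-3)·0.775 - (-2)·-2.850) / (6) = -0.229
  β = (7 - (-2)·0.717 - (4)·-2.850) / (8) = 2.479
  γ = (-8 - (1)·0.717 - (-2)·0.775) / (4) = -1.792

(-0.229, 2.479, -1.792)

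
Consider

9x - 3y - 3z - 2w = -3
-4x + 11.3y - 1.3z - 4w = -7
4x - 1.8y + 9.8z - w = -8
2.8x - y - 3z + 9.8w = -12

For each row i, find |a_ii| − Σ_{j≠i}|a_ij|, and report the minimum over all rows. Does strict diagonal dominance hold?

1

row 1: |9| − (3+3+2) = 1
row 2: |11.3| − (4+1.3+4) = 2
row 3: |9.8| − (4+1.8+1) = 3
row 4: |9.8| − (2.8+1+3) = 3
minimum over rows = 1 → strictly diagonally dominant (convergence guaranteed)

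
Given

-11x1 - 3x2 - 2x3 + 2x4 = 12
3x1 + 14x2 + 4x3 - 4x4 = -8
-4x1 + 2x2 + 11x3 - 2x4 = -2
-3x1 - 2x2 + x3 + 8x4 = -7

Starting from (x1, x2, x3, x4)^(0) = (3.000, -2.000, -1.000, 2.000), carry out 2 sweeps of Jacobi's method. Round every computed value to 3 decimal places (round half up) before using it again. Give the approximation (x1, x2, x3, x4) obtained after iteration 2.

(-1.314, -1.075, -0.140, -1.169)

Iteration 1:
  x1 = (12 - (-3)·-2.000 - (-2)·-1.000 - (2)·2.000) / (-11) = 0.000
  x2 = (-8 - (3)·3.000 - (4)·-1.000 - (-4)·2.000) / (14) = -0.357
  x3 = (-2 - (-4)·3.000 - (2)·-2.000 - (-2)·2.000) / (11) = 1.636
  x4 = (-7 - (-3)·3.000 - (-2)·-2.000 - (1)·-1.000) / (8) = -0.125
Iteration 2:
  x1 = (12 - (-3)·-0.357 - (-2)·1.636 - (2)·-0.125) / (-11) = -1.314
  x2 = (-8 - (3)·0.000 - (4)·1.636 - (-4)·-0.125) / (14) = -1.075
  x3 = (-2 - (-4)·0.000 - (2)·-0.357 - (-2)·-0.125) / (11) = -0.140
  x4 = (-7 - (-3)·0.000 - (-2)·-0.357 - (1)·1.636) / (8) = -1.169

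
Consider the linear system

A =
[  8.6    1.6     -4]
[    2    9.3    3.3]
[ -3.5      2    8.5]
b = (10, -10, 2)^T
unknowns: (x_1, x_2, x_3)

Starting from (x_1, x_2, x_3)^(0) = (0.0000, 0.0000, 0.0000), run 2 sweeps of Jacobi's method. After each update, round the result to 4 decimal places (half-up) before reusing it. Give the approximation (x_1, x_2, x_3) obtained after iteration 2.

(1.4723, -1.4088, 0.9671)

Iteration 1:
  x_1 = (10 - (1.6)·0.0000 - (-4)·0.0000) / (8.6) = 1.1628
  x_2 = (-10 - (2)·0.0000 - (3.3)·0.0000) / (9.3) = -1.0753
  x_3 = (2 - (-3.5)·0.0000 - (2)·0.0000) / (8.5) = 0.2353
Iteration 2:
  x_1 = (10 - (1.6)·-1.0753 - (-4)·0.2353) / (8.6) = 1.4723
  x_2 = (-10 - (2)·1.1628 - (3.3)·0.2353) / (9.3) = -1.4088
  x_3 = (2 - (-3.5)·1.1628 - (2)·-1.0753) / (8.5) = 0.9671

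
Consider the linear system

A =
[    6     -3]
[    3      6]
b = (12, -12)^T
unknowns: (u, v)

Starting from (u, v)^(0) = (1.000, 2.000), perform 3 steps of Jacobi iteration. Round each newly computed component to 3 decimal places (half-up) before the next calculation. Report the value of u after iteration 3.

0.250

Iteration 1:
  u = (12 - (-3)·2.000) / (6) = 3.000
  v = (-12 - (3)·1.000) / (6) = -2.500
Iteration 2:
  u = (12 - (-3)·-2.500) / (6) = 0.750
  v = (-12 - (3)·3.000) / (6) = -3.500
Iteration 3:
  u = (12 - (-3)·-3.500) / (6) = 0.250
  v = (-12 - (3)·0.750) / (6) = -2.375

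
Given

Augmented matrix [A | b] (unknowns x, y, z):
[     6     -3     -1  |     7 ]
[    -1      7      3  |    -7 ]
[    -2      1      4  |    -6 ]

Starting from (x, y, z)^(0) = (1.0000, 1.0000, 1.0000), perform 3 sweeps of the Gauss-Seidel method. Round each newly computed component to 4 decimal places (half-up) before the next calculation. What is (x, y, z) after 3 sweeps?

(0.5952, -0.4723, -1.0843)

Iteration 1:
  x = (7 - (-3)·1.0000 - (-1)·1.0000) / (6) = 1.8333
  y = (-7 - (-1)·1.8333 - (3)·1.0000) / (7) = -1.1667
  z = (-6 - (-2)·1.8333 - (1)·-1.1667) / (4) = -0.2917
Iteration 2:
  x = (7 - (-3)·-1.1667 - (-1)·-0.2917) / (6) = 0.5347
  y = (-7 - (-1)·0.5347 - (3)·-0.2917) / (7) = -0.7986
  z = (-6 - (-2)·0.5347 - (1)·-0.7986) / (4) = -1.0330
Iteration 3:
  x = (7 - (-3)·-0.7986 - (-1)·-1.0330) / (6) = 0.5952
  y = (-7 - (-1)·0.5952 - (3)·-1.0330) / (7) = -0.4723
  z = (-6 - (-2)·0.5952 - (1)·-0.4723) / (4) = -1.0843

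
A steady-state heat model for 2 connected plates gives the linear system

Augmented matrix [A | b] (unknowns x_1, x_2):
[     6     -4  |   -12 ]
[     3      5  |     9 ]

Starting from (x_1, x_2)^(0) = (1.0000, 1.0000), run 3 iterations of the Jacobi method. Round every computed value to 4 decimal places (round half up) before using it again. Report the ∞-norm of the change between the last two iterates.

Iteration 1:
  x_1 = (-12 - (-4)·1.0000) / (6) = -1.3333
  x_2 = (9 - (3)·1.0000) / (5) = 1.2000
Iteration 2:
  x_1 = (-12 - (-4)·1.2000) / (6) = -1.2000
  x_2 = (9 - (3)·-1.3333) / (5) = 2.6000
Iteration 3:
  x_1 = (-12 - (-4)·2.6000) / (6) = -0.2667
  x_2 = (9 - (3)·-1.2000) / (5) = 2.5200
Change: (0.9333, -0.0800) → max |·| = 0.9333

0.9333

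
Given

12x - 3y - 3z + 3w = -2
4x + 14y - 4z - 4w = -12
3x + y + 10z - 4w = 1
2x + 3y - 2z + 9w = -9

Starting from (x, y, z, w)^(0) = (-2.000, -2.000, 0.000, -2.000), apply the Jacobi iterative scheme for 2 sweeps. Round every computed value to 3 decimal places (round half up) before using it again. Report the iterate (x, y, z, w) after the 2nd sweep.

Iteration 1:
  x = (-2 - (-3)·-2.000 - (-3)·0.000 - (3)·-2.000) / (12) = -0.167
  y = (-12 - (4)·-2.000 - (-4)·0.000 - (-4)·-2.000) / (14) = -0.857
  z = (1 - (3)·-2.000 - (1)·-2.000 - (-4)·-2.000) / (10) = 0.100
  w = (-9 - (2)·-2.000 - (3)·-2.000 - (-2)·0.000) / (9) = 0.111
Iteration 2:
  x = (-2 - (-3)·-0.857 - (-3)·0.100 - (3)·0.111) / (12) = -0.384
  y = (-12 - (4)·-0.167 - (-4)·0.100 - (-4)·0.111) / (14) = -0.749
  z = (1 - (3)·-0.167 - (1)·-0.857 - (-4)·0.111) / (10) = 0.280
  w = (-9 - (2)·-0.167 - (3)·-0.857 - (-2)·0.100) / (9) = -0.655

(-0.384, -0.749, 0.280, -0.655)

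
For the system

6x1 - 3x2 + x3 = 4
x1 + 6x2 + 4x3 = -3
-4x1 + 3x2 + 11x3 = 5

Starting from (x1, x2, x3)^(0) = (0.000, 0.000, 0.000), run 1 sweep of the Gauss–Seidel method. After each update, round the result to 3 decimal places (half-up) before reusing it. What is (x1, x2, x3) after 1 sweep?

Iteration 1:
  x1 = (4 - (-3)·0.000 - (1)·0.000) / (6) = 0.667
  x2 = (-3 - (1)·0.667 - (4)·0.000) / (6) = -0.611
  x3 = (5 - (-4)·0.667 - (3)·-0.611) / (11) = 0.864

(0.667, -0.611, 0.864)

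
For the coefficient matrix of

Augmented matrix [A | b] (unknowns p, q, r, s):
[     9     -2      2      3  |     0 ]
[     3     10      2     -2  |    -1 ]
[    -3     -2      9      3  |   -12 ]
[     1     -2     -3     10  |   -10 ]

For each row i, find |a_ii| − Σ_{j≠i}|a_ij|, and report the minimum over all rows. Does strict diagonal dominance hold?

1

row 1: |9| − (2+2+3) = 2
row 2: |10| − (3+2+2) = 3
row 3: |9| − (3+2+3) = 1
row 4: |10| − (1+2+3) = 4
minimum over rows = 1 → strictly diagonally dominant (convergence guaranteed)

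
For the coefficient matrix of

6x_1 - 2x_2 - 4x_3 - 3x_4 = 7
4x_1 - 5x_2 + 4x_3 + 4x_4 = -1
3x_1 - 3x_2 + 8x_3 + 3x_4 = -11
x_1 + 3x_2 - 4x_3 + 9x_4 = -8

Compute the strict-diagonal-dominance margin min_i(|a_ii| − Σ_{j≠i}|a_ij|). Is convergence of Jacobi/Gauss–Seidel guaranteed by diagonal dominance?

row 1: |6| − (2+4+3) = -3
row 2: |-5| − (4+4+4) = -7
row 3: |8| − (3+3+3) = -1
row 4: |9| − (1+3+4) = 1
minimum over rows = -7 → not strictly diagonally dominant

-7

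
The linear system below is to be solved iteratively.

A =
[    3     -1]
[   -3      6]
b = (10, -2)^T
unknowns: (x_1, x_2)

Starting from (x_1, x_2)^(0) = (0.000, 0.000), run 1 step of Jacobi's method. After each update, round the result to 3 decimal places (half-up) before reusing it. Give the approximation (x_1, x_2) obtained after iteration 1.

Iteration 1:
  x_1 = (10 - (-1)·0.000) / (3) = 3.333
  x_2 = (-2 - (-3)·0.000) / (6) = -0.333

(3.333, -0.333)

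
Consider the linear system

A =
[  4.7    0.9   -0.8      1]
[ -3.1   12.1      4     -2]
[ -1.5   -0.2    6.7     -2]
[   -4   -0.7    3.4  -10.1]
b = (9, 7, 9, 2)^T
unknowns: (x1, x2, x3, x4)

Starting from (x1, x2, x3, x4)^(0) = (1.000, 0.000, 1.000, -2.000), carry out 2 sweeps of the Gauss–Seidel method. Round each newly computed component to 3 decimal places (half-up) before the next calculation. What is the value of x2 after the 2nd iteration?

Iteration 1:
  x1 = (9 - (0.9)·0.000 - (-0.8)·1.000 - (1)·-2.000) / (4.7) = 2.511
  x2 = (7 - (-3.1)·2.511 - (4)·1.000 - (-2)·-2.000) / (12.1) = 0.561
  x3 = (9 - (-1.5)·2.511 - (-0.2)·0.561 - (-2)·-2.000) / (6.7) = 1.325
  x4 = (2 - (-4)·2.511 - (-0.7)·0.561 - (3.4)·1.325) / (-10.1) = -0.785
Iteration 2:
  x1 = (9 - (0.9)·0.561 - (-0.8)·1.325 - (1)·-0.785) / (4.7) = 2.200
  x2 = (7 - (-3.1)·2.200 - (4)·1.325 - (-2)·-0.785) / (12.1) = 0.574
  x3 = (9 - (-1.5)·2.200 - (-0.2)·0.574 - (-2)·-0.785) / (6.7) = 1.619
  x4 = (2 - (-4)·2.200 - (-0.7)·0.574 - (3.4)·1.619) / (-10.1) = -0.564

0.574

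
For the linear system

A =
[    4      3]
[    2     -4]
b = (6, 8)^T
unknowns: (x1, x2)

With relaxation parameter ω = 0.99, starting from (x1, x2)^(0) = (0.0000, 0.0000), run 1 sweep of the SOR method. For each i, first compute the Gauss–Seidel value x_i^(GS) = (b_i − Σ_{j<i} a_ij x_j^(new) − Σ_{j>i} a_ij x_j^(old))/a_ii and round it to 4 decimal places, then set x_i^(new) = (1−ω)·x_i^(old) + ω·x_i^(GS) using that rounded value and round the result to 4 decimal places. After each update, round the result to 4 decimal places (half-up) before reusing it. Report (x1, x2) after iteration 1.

Iteration 1:
  x1: GS value = (6 - (3)·0.0000) / (4) = 1.5000;  x1 ← (1−ω)·0.0000 + ω·1.5000 = 1.4850
  x2: GS value = (8 - (2)·1.4850) / (-4) = -1.2575;  x2 ← (1−ω)·0.0000 + ω·-1.2575 = -1.2449

(1.4850, -1.2449)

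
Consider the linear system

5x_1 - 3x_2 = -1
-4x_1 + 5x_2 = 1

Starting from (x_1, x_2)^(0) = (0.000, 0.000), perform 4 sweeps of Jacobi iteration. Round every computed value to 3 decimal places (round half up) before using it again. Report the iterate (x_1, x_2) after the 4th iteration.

(-0.118, 0.059)

Iteration 1:
  x_1 = (-1 - (-3)·0.000) / (5) = -0.200
  x_2 = (1 - (-4)·0.000) / (5) = 0.200
Iteration 2:
  x_1 = (-1 - (-3)·0.200) / (5) = -0.080
  x_2 = (1 - (-4)·-0.200) / (5) = 0.040
Iteration 3:
  x_1 = (-1 - (-3)·0.040) / (5) = -0.176
  x_2 = (1 - (-4)·-0.080) / (5) = 0.136
Iteration 4:
  x_1 = (-1 - (-3)·0.136) / (5) = -0.118
  x_2 = (1 - (-4)·-0.176) / (5) = 0.059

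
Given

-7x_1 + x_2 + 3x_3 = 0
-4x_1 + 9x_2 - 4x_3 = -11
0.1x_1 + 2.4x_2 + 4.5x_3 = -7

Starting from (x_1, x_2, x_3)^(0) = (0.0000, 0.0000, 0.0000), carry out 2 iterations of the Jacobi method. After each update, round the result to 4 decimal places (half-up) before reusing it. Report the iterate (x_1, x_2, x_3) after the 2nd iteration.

Iteration 1:
  x_1 = (0 - (1)·0.0000 - (3)·0.0000) / (-7) = 0.0000
  x_2 = (-11 - (-4)·0.0000 - (-4)·0.0000) / (9) = -1.2222
  x_3 = (-7 - (0.1)·0.0000 - (2.4)·0.0000) / (4.5) = -1.5556
Iteration 2:
  x_1 = (0 - (1)·-1.2222 - (3)·-1.5556) / (-7) = -0.8413
  x_2 = (-11 - (-4)·0.0000 - (-4)·-1.5556) / (9) = -1.9136
  x_3 = (-7 - (0.1)·0.0000 - (2.4)·-1.2222) / (4.5) = -0.9037

(-0.8413, -1.9136, -0.9037)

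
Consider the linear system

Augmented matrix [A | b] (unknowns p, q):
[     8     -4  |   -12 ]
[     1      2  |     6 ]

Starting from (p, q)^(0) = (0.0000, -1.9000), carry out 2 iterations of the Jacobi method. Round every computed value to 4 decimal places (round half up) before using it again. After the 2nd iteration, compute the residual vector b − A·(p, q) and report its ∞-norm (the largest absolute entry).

4.9000

Iteration 1:
  p = (-12 - (-4)·-1.9000) / (8) = -2.4500
  q = (6 - (1)·0.0000) / (2) = 3.0000
Iteration 2:
  p = (-12 - (-4)·3.0000) / (8) = 0.0000
  q = (6 - (1)·-2.4500) / (2) = 4.2250
Residual b − A·x = (4.9000, -2.4500); ∞-norm = 4.9000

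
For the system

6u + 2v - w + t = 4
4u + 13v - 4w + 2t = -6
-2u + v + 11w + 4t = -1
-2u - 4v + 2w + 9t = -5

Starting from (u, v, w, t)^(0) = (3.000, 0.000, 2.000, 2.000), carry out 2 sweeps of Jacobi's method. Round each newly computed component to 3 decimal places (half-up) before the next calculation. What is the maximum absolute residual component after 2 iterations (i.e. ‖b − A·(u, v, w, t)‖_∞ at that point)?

2.333

Iteration 1:
  u = (4 - (2)·0.000 - (-1)·2.000 - (1)·2.000) / (6) = 0.667
  v = (-6 - (4)·3.000 - (-4)·2.000 - (2)·2.000) / (13) = -1.077
  w = (-1 - (-2)·3.000 - (1)·0.000 - (4)·2.000) / (11) = -0.273
  t = (-5 - (-2)·3.000 - (-4)·0.000 - (2)·2.000) / (9) = -0.333
Iteration 2:
  u = (4 - (2)·-1.077 - (-1)·-0.273 - (1)·-0.333) / (6) = 1.036
  v = (-6 - (4)·0.667 - (-4)·-0.273 - (2)·-0.333) / (13) = -0.700
  w = (-1 - (-2)·0.667 - (1)·-1.077 - (4)·-0.333) / (11) = 0.249
  t = (-5 - (-2)·0.667 - (-4)·-1.077 - (2)·-0.273) / (9) = -0.825
Residual b − A·x = (0.258, 1.602, 2.333, 1.199); ∞-norm = 2.333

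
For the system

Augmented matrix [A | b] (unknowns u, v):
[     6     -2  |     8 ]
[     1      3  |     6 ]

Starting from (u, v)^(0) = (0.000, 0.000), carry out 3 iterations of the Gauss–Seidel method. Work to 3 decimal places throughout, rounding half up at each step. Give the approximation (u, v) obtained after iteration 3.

(1.794, 1.402)

Iteration 1:
  u = (8 - (-2)·0.000) / (6) = 1.333
  v = (6 - (1)·1.333) / (3) = 1.556
Iteration 2:
  u = (8 - (-2)·1.556) / (6) = 1.852
  v = (6 - (1)·1.852) / (3) = 1.383
Iteration 3:
  u = (8 - (-2)·1.383) / (6) = 1.794
  v = (6 - (1)·1.794) / (3) = 1.402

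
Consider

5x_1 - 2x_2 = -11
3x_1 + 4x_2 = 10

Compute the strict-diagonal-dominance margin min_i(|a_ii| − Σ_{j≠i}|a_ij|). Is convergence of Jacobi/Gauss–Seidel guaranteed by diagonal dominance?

1

row 1: |5| − (2) = 3
row 2: |4| − (3) = 1
minimum over rows = 1 → strictly diagonally dominant (convergence guaranteed)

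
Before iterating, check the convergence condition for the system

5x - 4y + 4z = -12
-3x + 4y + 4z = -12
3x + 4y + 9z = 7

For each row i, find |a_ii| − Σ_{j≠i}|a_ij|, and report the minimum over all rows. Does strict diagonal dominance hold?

row 1: |5| − (4+4) = -3
row 2: |4| − (3+4) = -3
row 3: |9| − (3+4) = 2
minimum over rows = -3 → not strictly diagonally dominant

-3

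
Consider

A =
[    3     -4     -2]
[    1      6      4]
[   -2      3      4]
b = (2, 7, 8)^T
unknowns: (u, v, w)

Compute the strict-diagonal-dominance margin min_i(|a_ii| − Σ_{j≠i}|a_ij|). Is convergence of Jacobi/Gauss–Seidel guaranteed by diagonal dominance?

row 1: |3| − (4+2) = -3
row 2: |6| − (1+4) = 1
row 3: |4| − (2+3) = -1
minimum over rows = -3 → not strictly diagonally dominant

-3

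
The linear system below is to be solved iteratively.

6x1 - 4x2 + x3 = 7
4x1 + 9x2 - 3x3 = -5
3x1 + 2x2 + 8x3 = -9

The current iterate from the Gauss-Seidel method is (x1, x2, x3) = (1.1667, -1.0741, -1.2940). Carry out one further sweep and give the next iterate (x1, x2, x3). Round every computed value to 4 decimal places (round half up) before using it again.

(0.6663, -1.2830, -1.0541)

One sweep:
  x1 = (7 - (-4)·-1.0741 - (1)·-1.2940) / (6) = 0.6663
  x2 = (-5 - (4)·0.6663 - (-3)·-1.2940) / (9) = -1.2830
  x3 = (-9 - (3)·0.6663 - (2)·-1.2830) / (8) = -1.0541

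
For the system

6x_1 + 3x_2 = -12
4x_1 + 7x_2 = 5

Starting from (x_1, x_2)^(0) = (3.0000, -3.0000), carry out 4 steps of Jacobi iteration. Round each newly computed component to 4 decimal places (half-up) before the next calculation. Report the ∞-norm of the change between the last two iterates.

0.5715

Iteration 1:
  x_1 = (-12 - (3)·-3.0000) / (6) = -0.5000
  x_2 = (5 - (4)·3.0000) / (7) = -1.0000
Iteration 2:
  x_1 = (-12 - (3)·-1.0000) / (6) = -1.5000
  x_2 = (5 - (4)·-0.5000) / (7) = 1.0000
Iteration 3:
  x_1 = (-12 - (3)·1.0000) / (6) = -2.5000
  x_2 = (5 - (4)·-1.5000) / (7) = 1.5714
Iteration 4:
  x_1 = (-12 - (3)·1.5714) / (6) = -2.7857
  x_2 = (5 - (4)·-2.5000) / (7) = 2.1429
Change: (-0.2857, 0.5715) → max |·| = 0.5715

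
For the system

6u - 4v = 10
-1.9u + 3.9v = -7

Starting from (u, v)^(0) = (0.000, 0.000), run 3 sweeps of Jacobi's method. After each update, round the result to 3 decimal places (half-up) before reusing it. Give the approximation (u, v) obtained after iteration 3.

(1.011, -1.566)

Iteration 1:
  u = (10 - (-4)·0.000) / (6) = 1.667
  v = (-7 - (-1.9)·0.000) / (3.9) = -1.795
Iteration 2:
  u = (10 - (-4)·-1.795) / (6) = 0.470
  v = (-7 - (-1.9)·1.667) / (3.9) = -0.983
Iteration 3:
  u = (10 - (-4)·-0.983) / (6) = 1.011
  v = (-7 - (-1.9)·0.470) / (3.9) = -1.566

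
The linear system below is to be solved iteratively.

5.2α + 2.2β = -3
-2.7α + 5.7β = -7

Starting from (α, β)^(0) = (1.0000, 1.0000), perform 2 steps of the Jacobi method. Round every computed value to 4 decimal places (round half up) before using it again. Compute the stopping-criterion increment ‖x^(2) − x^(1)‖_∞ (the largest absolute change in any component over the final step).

0.9474

Iteration 1:
  α = (-3 - (2.2)·1.0000) / (5.2) = -1.0000
  β = (-7 - (-2.7)·1.0000) / (5.7) = -0.7544
Iteration 2:
  α = (-3 - (2.2)·-0.7544) / (5.2) = -0.2578
  β = (-7 - (-2.7)·-1.0000) / (5.7) = -1.7018
Change: (0.7422, -0.9474) → max |·| = 0.9474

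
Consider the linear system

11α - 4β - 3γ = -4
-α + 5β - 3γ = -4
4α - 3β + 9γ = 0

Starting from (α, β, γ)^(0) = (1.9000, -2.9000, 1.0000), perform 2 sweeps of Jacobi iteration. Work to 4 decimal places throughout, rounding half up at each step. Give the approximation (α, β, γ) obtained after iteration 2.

(-0.7921, -2.1158, 0.5691)

Iteration 1:
  α = (-4 - (-4)·-2.9000 - (-3)·1.0000) / (11) = -1.1455
  β = (-4 - (-1)·1.9000 - (-3)·1.0000) / (5) = 0.1800
  γ = (0 - (4)·1.9000 - (-3)·-2.9000) / (9) = -1.8111
Iteration 2:
  α = (-4 - (-4)·0.1800 - (-3)·-1.8111) / (11) = -0.7921
  β = (-4 - (-1)·-1.1455 - (-3)·-1.8111) / (5) = -2.1158
  γ = (0 - (4)·-1.1455 - (-3)·0.1800) / (9) = 0.5691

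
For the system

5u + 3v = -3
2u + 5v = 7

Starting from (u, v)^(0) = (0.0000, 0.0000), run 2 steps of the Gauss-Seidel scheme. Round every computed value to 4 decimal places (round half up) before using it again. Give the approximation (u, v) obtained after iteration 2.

(-1.5840, 2.0336)

Iteration 1:
  u = (-3 - (3)·0.0000) / (5) = -0.6000
  v = (7 - (2)·-0.6000) / (5) = 1.6400
Iteration 2:
  u = (-3 - (3)·1.6400) / (5) = -1.5840
  v = (7 - (2)·-1.5840) / (5) = 2.0336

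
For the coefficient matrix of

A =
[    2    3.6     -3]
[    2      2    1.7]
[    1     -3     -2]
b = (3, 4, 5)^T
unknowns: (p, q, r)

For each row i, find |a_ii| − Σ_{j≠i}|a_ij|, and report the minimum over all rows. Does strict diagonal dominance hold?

-4.6

row 1: |2| − (3.6+3) = -4.6
row 2: |2| − (2+1.7) = -1.7
row 3: |-2| − (1+3) = -2
minimum over rows = -4.6 → not strictly diagonally dominant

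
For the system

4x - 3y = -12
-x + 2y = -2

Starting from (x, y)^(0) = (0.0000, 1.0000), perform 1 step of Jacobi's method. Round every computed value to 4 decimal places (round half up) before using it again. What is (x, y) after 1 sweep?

(-2.2500, -1.0000)

Iteration 1:
  x = (-12 - (-3)·1.0000) / (4) = -2.2500
  y = (-2 - (-1)·0.0000) / (2) = -1.0000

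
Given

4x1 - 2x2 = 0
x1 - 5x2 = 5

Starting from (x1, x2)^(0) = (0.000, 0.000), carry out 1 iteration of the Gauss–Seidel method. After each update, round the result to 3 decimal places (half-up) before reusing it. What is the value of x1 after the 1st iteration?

Iteration 1:
  x1 = (0 - (-2)·0.000) / (4) = 0.000
  x2 = (5 - (1)·0.000) / (-5) = -1.000

0.000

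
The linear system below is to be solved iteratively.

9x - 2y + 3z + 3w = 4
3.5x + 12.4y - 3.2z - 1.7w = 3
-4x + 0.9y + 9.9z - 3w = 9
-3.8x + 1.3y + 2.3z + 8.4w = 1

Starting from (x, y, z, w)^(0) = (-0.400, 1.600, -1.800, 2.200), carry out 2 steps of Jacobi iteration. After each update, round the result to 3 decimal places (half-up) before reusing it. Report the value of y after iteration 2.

Iteration 1:
  x = (4 - (-2)·1.600 - (3)·-1.800 - (3)·2.200) / (9) = 0.667
  y = (3 - (3.5)·-0.400 - (-3.2)·-1.800 - (-1.7)·2.200) / (12.4) = 0.192
  z = (9 - (-4)·-0.400 - (0.9)·1.600 - (-3)·2.200) / (9.9) = 1.269
  w = (1 - (-3.8)·-0.400 - (1.3)·1.600 - (2.3)·-1.800) / (8.4) = 0.183
Iteration 2:
  x = (4 - (-2)·0.192 - (3)·1.269 - (3)·0.183) / (9) = 0.003
  y = (3 - (3.5)·0.667 - (-3.2)·1.269 - (-1.7)·0.183) / (12.4) = 0.406
  z = (9 - (-4)·0.667 - (0.9)·0.192 - (-3)·0.183) / (9.9) = 1.217
  w = (1 - (-3.8)·0.667 - (1.3)·0.192 - (2.3)·1.269) / (8.4) = 0.044

0.406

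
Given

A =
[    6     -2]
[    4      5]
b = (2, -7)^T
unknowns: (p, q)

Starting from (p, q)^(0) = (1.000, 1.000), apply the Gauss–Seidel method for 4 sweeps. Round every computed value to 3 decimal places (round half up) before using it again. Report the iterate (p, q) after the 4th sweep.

(-0.120, -1.304)

Iteration 1:
  p = (2 - (-2)·1.000) / (6) = 0.667
  q = (-7 - (4)·0.667) / (5) = -1.934
Iteration 2:
  p = (2 - (-2)·-1.934) / (6) = -0.311
  q = (-7 - (4)·-0.311) / (5) = -1.151
Iteration 3:
  p = (2 - (-2)·-1.151) / (6) = -0.050
  q = (-7 - (4)·-0.050) / (5) = -1.360
Iteration 4:
  p = (2 - (-2)·-1.360) / (6) = -0.120
  q = (-7 - (4)·-0.120) / (5) = -1.304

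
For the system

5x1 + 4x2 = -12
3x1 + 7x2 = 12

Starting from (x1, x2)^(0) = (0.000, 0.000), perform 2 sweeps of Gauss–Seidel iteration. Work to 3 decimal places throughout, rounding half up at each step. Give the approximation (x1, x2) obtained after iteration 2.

(-4.594, 3.683)

Iteration 1:
  x1 = (-12 - (4)·0.000) / (5) = -2.400
  x2 = (12 - (3)·-2.400) / (7) = 2.743
Iteration 2:
  x1 = (-12 - (4)·2.743) / (5) = -4.594
  x2 = (12 - (3)·-4.594) / (7) = 3.683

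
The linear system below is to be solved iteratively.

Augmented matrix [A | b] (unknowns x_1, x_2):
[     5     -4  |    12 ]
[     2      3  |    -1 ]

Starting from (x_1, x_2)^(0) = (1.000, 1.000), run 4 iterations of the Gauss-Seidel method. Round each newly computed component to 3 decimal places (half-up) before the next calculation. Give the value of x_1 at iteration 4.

Iteration 1:
  x_1 = (12 - (-4)·1.000) / (5) = 3.200
  x_2 = (-1 - (2)·3.200) / (3) = -2.467
Iteration 2:
  x_1 = (12 - (-4)·-2.467) / (5) = 0.426
  x_2 = (-1 - (2)·0.426) / (3) = -0.617
Iteration 3:
  x_1 = (12 - (-4)·-0.617) / (5) = 1.906
  x_2 = (-1 - (2)·1.906) / (3) = -1.604
Iteration 4:
  x_1 = (12 - (-4)·-1.604) / (5) = 1.117
  x_2 = (-1 - (2)·1.117) / (3) = -1.078

1.117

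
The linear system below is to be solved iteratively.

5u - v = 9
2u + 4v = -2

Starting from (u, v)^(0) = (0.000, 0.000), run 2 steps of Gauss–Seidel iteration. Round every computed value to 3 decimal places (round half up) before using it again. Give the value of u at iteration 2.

Iteration 1:
  u = (9 - (-1)·0.000) / (5) = 1.800
  v = (-2 - (2)·1.800) / (4) = -1.400
Iteration 2:
  u = (9 - (-1)·-1.400) / (5) = 1.520
  v = (-2 - (2)·1.520) / (4) = -1.260

1.520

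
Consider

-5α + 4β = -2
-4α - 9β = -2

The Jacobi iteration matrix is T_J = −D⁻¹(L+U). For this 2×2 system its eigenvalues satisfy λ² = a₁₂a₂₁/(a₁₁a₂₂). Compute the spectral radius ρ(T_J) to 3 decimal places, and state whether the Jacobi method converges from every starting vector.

a₁₂a₂₁/(a₁₁a₂₂) = (4)·(-4) / ((-5)·(-9)) = -0.355556
ρ = √|-0.355556| = √0.355556 = 0.596
ρ < 1, so Jacobi converges

0.596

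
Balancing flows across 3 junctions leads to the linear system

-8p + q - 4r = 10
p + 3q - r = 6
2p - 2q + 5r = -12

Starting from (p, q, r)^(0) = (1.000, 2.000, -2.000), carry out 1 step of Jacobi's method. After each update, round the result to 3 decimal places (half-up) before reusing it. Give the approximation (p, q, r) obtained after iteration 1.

(0.000, 1.000, -2.000)

Iteration 1:
  p = (10 - (1)·2.000 - (-4)·-2.000) / (-8) = 0.000
  q = (6 - (1)·1.000 - (-1)·-2.000) / (3) = 1.000
  r = (-12 - (2)·1.000 - (-2)·2.000) / (5) = -2.000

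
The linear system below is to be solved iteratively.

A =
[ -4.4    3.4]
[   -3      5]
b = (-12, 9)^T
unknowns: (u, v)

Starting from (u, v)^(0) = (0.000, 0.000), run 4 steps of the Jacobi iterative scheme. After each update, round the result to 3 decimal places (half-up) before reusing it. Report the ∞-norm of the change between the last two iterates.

0.758

Iteration 1:
  u = (-12 - (3.4)·0.000) / (-4.4) = 2.727
  v = (9 - (-3)·0.000) / (5) = 1.800
Iteration 2:
  u = (-12 - (3.4)·1.800) / (-4.4) = 4.118
  v = (9 - (-3)·2.727) / (5) = 3.436
Iteration 3:
  u = (-12 - (3.4)·3.436) / (-4.4) = 5.382
  v = (9 - (-3)·4.118) / (5) = 4.271
Iteration 4:
  u = (-12 - (3.4)·4.271) / (-4.4) = 6.028
  v = (9 - (-3)·5.382) / (5) = 5.029
Change: (0.646, 0.758) → max |·| = 0.758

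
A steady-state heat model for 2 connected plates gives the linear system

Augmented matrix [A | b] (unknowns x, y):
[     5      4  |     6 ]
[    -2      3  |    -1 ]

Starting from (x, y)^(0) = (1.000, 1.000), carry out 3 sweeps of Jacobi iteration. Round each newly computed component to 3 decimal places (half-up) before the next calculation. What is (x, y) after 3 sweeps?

(1.254, 0.289)

Iteration 1:
  x = (6 - (4)·1.000) / (5) = 0.400
  y = (-1 - (-2)·1.000) / (3) = 0.333
Iteration 2:
  x = (6 - (4)·0.333) / (5) = 0.934
  y = (-1 - (-2)·0.400) / (3) = -0.067
Iteration 3:
  x = (6 - (4)·-0.067) / (5) = 1.254
  y = (-1 - (-2)·0.934) / (3) = 0.289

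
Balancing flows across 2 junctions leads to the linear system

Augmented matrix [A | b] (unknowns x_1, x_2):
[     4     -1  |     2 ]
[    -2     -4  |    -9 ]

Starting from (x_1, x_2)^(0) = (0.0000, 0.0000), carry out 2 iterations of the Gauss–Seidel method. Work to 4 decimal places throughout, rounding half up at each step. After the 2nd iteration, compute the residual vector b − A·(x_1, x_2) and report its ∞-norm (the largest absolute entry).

Iteration 1:
  x_1 = (2 - (-1)·0.0000) / (4) = 0.5000
  x_2 = (-9 - (-2)·0.5000) / (-4) = 2.0000
Iteration 2:
  x_1 = (2 - (-1)·2.0000) / (4) = 1.0000
  x_2 = (-9 - (-2)·1.0000) / (-4) = 1.7500
Residual b − A·x = (-0.2500, 0.0000); ∞-norm = 0.2500

0.2500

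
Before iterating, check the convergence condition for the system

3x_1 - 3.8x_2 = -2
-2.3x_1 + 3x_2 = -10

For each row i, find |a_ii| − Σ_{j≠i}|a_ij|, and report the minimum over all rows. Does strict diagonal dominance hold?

row 1: |3| − (3.8) = -0.8
row 2: |3| − (2.3) = 0.7
minimum over rows = -0.8 → not strictly diagonally dominant

-0.8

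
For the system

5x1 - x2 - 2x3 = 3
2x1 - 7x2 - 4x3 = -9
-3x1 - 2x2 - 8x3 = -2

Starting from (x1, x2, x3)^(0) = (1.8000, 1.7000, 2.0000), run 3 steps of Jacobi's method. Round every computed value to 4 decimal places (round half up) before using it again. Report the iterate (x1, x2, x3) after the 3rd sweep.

(0.8270, 1.7214, -0.4639)

Iteration 1:
  x1 = (3 - (-1)·1.7000 - (-2)·2.0000) / (5) = 1.7400
  x2 = (-9 - (2)·1.8000 - (-4)·2.0000) / (-7) = 0.6571
  x3 = (-2 - (-3)·1.8000 - (-2)·1.7000) / (-8) = -0.8500
Iteration 2:
  x1 = (3 - (-1)·0.6571 - (-2)·-0.8500) / (5) = 0.3914
  x2 = (-9 - (2)·1.7400 - (-4)·-0.8500) / (-7) = 2.2686
  x3 = (-2 - (-3)·1.7400 - (-2)·0.6571) / (-8) = -0.5668
Iteration 3:
  x1 = (3 - (-1)·2.2686 - (-2)·-0.5668) / (5) = 0.8270
  x2 = (-9 - (2)·0.3914 - (-4)·-0.5668) / (-7) = 1.7214
  x3 = (-2 - (-3)·0.3914 - (-2)·2.2686) / (-8) = -0.4639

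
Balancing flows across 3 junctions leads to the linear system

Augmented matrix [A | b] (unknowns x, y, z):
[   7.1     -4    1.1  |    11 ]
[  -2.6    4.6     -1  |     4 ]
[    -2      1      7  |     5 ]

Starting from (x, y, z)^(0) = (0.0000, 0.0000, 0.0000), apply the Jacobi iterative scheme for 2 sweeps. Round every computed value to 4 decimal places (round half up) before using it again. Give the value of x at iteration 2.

1.9285

Iteration 1:
  x = (11 - (-4)·0.0000 - (1.1)·0.0000) / (7.1) = 1.5493
  y = (4 - (-2.6)·0.0000 - (-1)·0.0000) / (4.6) = 0.8696
  z = (5 - (-2)·0.0000 - (1)·0.0000) / (7) = 0.7143
Iteration 2:
  x = (11 - (-4)·0.8696 - (1.1)·0.7143) / (7.1) = 1.9285
  y = (4 - (-2.6)·1.5493 - (-1)·0.7143) / (4.6) = 1.9005
  z = (5 - (-2)·1.5493 - (1)·0.8696) / (7) = 1.0327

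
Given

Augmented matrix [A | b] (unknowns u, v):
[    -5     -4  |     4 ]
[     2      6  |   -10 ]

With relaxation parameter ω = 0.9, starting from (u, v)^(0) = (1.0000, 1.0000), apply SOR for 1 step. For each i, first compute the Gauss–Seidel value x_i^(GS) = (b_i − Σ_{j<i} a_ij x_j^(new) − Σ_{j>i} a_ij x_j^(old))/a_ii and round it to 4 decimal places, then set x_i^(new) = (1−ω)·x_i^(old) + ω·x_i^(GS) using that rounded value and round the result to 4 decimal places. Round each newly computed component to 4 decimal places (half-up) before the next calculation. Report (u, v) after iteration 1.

(-1.3400, -0.9980)

Iteration 1:
  u: GS value = (4 - (-4)·1.0000) / (-5) = -1.6000;  u ← (1−ω)·1.0000 + ω·-1.6000 = -1.3400
  v: GS value = (-10 - (2)·-1.3400) / (6) = -1.2200;  v ← (1−ω)·1.0000 + ω·-1.2200 = -0.9980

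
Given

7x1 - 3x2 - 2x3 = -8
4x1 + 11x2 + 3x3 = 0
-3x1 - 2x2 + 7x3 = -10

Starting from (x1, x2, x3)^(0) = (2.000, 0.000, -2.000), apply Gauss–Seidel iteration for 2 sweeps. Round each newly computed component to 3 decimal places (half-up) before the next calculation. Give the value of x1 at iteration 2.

-1.164

Iteration 1:
  x1 = (-8 - (-3)·0.000 - (-2)·-2.000) / (7) = -1.714
  x2 = (0 - (4)·-1.714 - (3)·-2.000) / (11) = 1.169
  x3 = (-10 - (-3)·-1.714 - (-2)·1.169) / (7) = -1.829
Iteration 2:
  x1 = (-8 - (-3)·1.169 - (-2)·-1.829) / (7) = -1.164
  x2 = (0 - (4)·-1.164 - (3)·-1.829) / (11) = 0.922
  x3 = (-10 - (-3)·-1.164 - (-2)·0.922) / (7) = -1.664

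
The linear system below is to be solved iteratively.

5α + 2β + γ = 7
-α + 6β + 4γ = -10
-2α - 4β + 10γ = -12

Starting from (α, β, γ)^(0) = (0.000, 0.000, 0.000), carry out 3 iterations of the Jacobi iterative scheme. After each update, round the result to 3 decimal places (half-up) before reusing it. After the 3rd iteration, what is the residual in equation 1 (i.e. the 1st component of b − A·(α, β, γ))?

Iteration 1:
  α = (7 - (2)·0.000 - (1)·0.000) / (5) = 1.400
  β = (-10 - (-1)·0.000 - (4)·0.000) / (6) = -1.667
  γ = (-12 - (-2)·0.000 - (-4)·0.000) / (10) = -1.200
Iteration 2:
  α = (7 - (2)·-1.667 - (1)·-1.200) / (5) = 2.307
  β = (-10 - (-1)·1.400 - (4)·-1.200) / (6) = -0.633
  γ = (-12 - (-2)·1.400 - (-4)·-1.667) / (10) = -1.587
Iteration 3:
  α = (7 - (2)·-0.633 - (1)·-1.587) / (5) = 1.971
  β = (-10 - (-1)·2.307 - (4)·-1.587) / (6) = -0.224
  γ = (-12 - (-2)·2.307 - (-4)·-0.633) / (10) = -0.992
Residual b − A·x = (-1.415, -2.717, 0.966)

-1.415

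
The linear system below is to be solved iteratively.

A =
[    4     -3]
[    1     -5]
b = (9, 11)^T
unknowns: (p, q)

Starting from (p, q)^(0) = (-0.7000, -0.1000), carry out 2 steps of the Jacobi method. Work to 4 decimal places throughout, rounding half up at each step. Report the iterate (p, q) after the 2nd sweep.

Iteration 1:
  p = (9 - (-3)·-0.1000) / (4) = 2.1750
  q = (11 - (1)·-0.7000) / (-5) = -2.3400
Iteration 2:
  p = (9 - (-3)·-2.3400) / (4) = 0.4950
  q = (11 - (1)·2.1750) / (-5) = -1.7650

(0.4950, -1.7650)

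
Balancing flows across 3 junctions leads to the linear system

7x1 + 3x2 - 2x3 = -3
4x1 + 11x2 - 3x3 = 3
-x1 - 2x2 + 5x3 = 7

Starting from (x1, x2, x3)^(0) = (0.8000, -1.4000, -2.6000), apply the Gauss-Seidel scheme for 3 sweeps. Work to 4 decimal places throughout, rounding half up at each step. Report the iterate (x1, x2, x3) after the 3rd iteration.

(-0.2148, 0.7981, 1.6763)

Iteration 1:
  x1 = (-3 - (3)·-1.4000 - (-2)·-2.6000) / (7) = -0.5714
  x2 = (3 - (4)·-0.5714 - (-3)·-2.6000) / (11) = -0.2286
  x3 = (7 - (-1)·-0.5714 - (-2)·-0.2286) / (5) = 1.1943
Iteration 2:
  x1 = (-3 - (3)·-0.2286 - (-2)·1.1943) / (7) = 0.0106
  x2 = (3 - (4)·0.0106 - (-3)·1.1943) / (11) = 0.5946
  x3 = (7 - (-1)·0.0106 - (-2)·0.5946) / (5) = 1.6400
Iteration 3:
  x1 = (-3 - (3)·0.5946 - (-2)·1.6400) / (7) = -0.2148
  x2 = (3 - (4)·-0.2148 - (-3)·1.6400) / (11) = 0.7981
  x3 = (7 - (-1)·-0.2148 - (-2)·0.7981) / (5) = 1.6763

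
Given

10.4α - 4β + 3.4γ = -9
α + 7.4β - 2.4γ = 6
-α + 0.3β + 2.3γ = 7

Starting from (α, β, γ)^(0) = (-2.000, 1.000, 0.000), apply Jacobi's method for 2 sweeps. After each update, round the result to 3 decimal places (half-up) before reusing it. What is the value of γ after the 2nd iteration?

Iteration 1:
  α = (-9 - (-4)·1.000 - (3.4)·0.000) / (10.4) = -0.481
  β = (6 - (1)·-2.000 - (-2.4)·0.000) / (7.4) = 1.081
  γ = (7 - (-1)·-2.000 - (0.3)·1.000) / (2.3) = 2.043
Iteration 2:
  α = (-9 - (-4)·1.081 - (3.4)·2.043) / (10.4) = -1.118
  β = (6 - (1)·-0.481 - (-2.4)·2.043) / (7.4) = 1.538
  γ = (7 - (-1)·-0.481 - (0.3)·1.081) / (2.3) = 2.693

2.693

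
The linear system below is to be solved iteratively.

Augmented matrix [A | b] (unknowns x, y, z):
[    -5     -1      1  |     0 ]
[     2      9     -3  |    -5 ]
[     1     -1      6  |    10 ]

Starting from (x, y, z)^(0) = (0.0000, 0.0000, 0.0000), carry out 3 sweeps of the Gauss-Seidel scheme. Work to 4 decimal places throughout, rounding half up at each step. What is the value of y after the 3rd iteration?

-0.1062

Iteration 1:
  x = (0 - (-1)·0.0000 - (1)·0.0000) / (-5) = 0.0000
  y = (-5 - (2)·0.0000 - (-3)·0.0000) / (9) = -0.5556
  z = (10 - (1)·0.0000 - (-1)·-0.5556) / (6) = 1.5741
Iteration 2:
  x = (0 - (-1)·-0.5556 - (1)·1.5741) / (-5) = 0.4259
  y = (-5 - (2)·0.4259 - (-3)·1.5741) / (9) = -0.1255
  z = (10 - (1)·0.4259 - (-1)·-0.1255) / (6) = 1.5748
Iteration 3:
  x = (0 - (-1)·-0.1255 - (1)·1.5748) / (-5) = 0.3401
  y = (-5 - (2)·0.3401 - (-3)·1.5748) / (9) = -0.1062
  z = (10 - (1)·0.3401 - (-1)·-0.1062) / (6) = 1.5923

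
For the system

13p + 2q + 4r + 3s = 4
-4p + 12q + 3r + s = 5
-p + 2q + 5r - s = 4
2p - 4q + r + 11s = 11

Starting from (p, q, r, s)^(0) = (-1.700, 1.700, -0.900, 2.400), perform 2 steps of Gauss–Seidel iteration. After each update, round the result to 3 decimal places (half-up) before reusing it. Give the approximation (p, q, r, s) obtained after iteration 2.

Iteration 1:
  p = (4 - (2)·1.700 - (4)·-0.900 - (3)·2.400) / (13) = -0.231
  q = (5 - (-4)·-0.231 - (3)·-0.900 - (1)·2.400) / (12) = 0.365
  r = (4 - (-1)·-0.231 - (2)·0.365 - (-1)·2.400) / (5) = 1.088
  s = (11 - (2)·-0.231 - (-4)·0.365 - (1)·1.088) / (11) = 1.076
Iteration 2:
  p = (4 - (2)·0.365 - (4)·1.088 - (3)·1.076) / (13) = -0.332
  q = (5 - (-4)·-0.332 - (3)·1.088 - (1)·1.076) / (12) = -0.056
  r = (4 - (-1)·-0.332 - (2)·-0.056 - (-1)·1.076) / (5) = 0.971
  s = (11 - (2)·-0.332 - (-4)·-0.056 - (1)·0.971) / (11) = 0.952

(-0.332, -0.056, 0.971, 0.952)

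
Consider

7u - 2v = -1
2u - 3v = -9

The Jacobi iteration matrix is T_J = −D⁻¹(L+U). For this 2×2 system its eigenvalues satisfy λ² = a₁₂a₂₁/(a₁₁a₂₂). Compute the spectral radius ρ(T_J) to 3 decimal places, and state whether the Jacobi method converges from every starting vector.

a₁₂a₂₁/(a₁₁a₂₂) = (-2)·(2) / ((7)·(-3)) = 0.190476
ρ = √|0.190476| = √0.190476 = 0.436
ρ < 1, so Jacobi converges

0.436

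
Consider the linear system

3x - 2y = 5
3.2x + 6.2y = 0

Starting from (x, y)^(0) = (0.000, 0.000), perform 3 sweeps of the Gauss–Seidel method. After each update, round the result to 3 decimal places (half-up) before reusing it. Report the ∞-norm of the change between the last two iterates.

Iteration 1:
  x = (5 - (-2)·0.000) / (3) = 1.667
  y = (0 - (3.2)·1.667) / (6.2) = -0.860
Iteration 2:
  x = (5 - (-2)·-0.860) / (3) = 1.093
  y = (0 - (3.2)·1.093) / (6.2) = -0.564
Iteration 3:
  x = (5 - (-2)·-0.564) / (3) = 1.291
  y = (0 - (3.2)·1.291) / (6.2) = -0.666
Change: (0.198, -0.102) → max |·| = 0.198

0.198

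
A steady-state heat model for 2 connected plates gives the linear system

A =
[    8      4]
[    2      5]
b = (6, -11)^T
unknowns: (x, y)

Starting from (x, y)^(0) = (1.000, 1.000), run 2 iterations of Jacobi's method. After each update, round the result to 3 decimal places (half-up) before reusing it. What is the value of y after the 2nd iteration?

Iteration 1:
  x = (6 - (4)·1.000) / (8) = 0.250
  y = (-11 - (2)·1.000) / (5) = -2.600
Iteration 2:
  x = (6 - (4)·-2.600) / (8) = 2.050
  y = (-11 - (2)·0.250) / (5) = -2.300

-2.300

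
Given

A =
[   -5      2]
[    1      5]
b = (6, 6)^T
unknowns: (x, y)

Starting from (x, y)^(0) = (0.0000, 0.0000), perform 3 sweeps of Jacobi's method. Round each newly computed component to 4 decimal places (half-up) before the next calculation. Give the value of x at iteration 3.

Iteration 1:
  x = (6 - (2)·0.0000) / (-5) = -1.2000
  y = (6 - (1)·0.0000) / (5) = 1.2000
Iteration 2:
  x = (6 - (2)·1.2000) / (-5) = -0.7200
  y = (6 - (1)·-1.2000) / (5) = 1.4400
Iteration 3:
  x = (6 - (2)·1.4400) / (-5) = -0.6240
  y = (6 - (1)·-0.7200) / (5) = 1.3440

-0.6240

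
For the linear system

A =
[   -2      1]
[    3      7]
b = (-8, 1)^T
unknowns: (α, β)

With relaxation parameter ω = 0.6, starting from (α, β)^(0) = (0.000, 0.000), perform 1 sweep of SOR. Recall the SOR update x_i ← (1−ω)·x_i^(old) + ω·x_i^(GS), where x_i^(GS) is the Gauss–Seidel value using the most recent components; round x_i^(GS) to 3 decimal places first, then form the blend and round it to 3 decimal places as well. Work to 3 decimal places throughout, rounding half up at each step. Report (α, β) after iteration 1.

Iteration 1:
  α: GS value = (-8 - (1)·0.000) / (-2) = 4.000;  α ← (1−ω)·0.000 + ω·4.000 = 2.400
  β: GS value = (1 - (3)·2.400) / (7) = -0.886;  β ← (1−ω)·0.000 + ω·-0.886 = -0.532

(2.400, -0.532)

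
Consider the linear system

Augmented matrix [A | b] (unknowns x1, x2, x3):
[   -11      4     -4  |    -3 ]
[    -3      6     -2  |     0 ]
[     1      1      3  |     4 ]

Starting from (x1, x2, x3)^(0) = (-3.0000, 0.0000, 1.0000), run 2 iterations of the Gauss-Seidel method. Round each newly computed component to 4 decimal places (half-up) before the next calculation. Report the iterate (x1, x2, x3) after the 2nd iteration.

(-0.0836, 0.3808, 1.2343)

Iteration 1:
  x1 = (-3 - (4)·0.0000 - (-4)·1.0000) / (-11) = -0.0909
  x2 = (0 - (-3)·-0.0909 - (-2)·1.0000) / (6) = 0.2879
  x3 = (4 - (1)·-0.0909 - (1)·0.2879) / (3) = 1.2677
Iteration 2:
  x1 = (-3 - (4)·0.2879 - (-4)·1.2677) / (-11) = -0.0836
  x2 = (0 - (-3)·-0.0836 - (-2)·1.2677) / (6) = 0.3808
  x3 = (4 - (1)·-0.0836 - (1)·0.3808) / (3) = 1.2343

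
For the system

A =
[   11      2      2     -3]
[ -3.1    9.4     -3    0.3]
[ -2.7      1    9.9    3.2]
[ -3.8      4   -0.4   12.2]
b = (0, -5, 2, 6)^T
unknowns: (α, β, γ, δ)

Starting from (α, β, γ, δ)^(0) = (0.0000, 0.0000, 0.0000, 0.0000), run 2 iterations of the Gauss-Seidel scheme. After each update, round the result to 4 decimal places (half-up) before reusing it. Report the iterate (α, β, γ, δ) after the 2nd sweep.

(0.2342, -0.3946, 0.0877, 0.6970)

Iteration 1:
  α = (0 - (2)·0.0000 - (2)·0.0000 - (-3)·0.0000) / (11) = 0.0000
  β = (-5 - (-3.1)·0.0000 - (-3)·0.0000 - (0.3)·0.0000) / (9.4) = -0.5319
  γ = (2 - (-2.7)·0.0000 - (1)·-0.5319 - (3.2)·0.0000) / (9.9) = 0.2557
  δ = (6 - (-3.8)·0.0000 - (4)·-0.5319 - (-0.4)·0.2557) / (12.2) = 0.6746
Iteration 2:
  α = (0 - (2)·-0.5319 - (2)·0.2557 - (-3)·0.6746) / (11) = 0.2342
  β = (-5 - (-3.1)·0.2342 - (-3)·0.2557 - (0.3)·0.6746) / (9.4) = -0.3946
  γ = (2 - (-2.7)·0.2342 - (1)·-0.3946 - (3.2)·0.6746) / (9.9) = 0.0877
  δ = (6 - (-3.8)·0.2342 - (4)·-0.3946 - (-0.4)·0.0877) / (12.2) = 0.6970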